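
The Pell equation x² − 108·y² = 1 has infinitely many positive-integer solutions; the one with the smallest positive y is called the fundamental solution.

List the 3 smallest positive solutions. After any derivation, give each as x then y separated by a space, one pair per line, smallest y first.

1351 130
3650401 351260
9863382151 949104390

d=108: √d = [10; 2,1,1,4,1,1,2,20] (ℓ=8, even), read p_7/q_7
k=0  a_k=10  p_k/q_k = 10/1
k=1  a_k=2  p_k/q_k = 21/2
…
k=4  a_k=4  p_k/q_k = 239/23
k=5  a_k=1  p_k/q_k = 291/28
k=6  a_k=1  p_k/q_k = 530/51
k=7  a_k=2  p_k/q_k = 1351/130
(x₁, y₁) = (1351, 130);  1351² − 108·130² = 1 ✓
n=2: (1351,130)∘(1351,130) = (1351·1351+108·130·130, 1351·130+130·1351) = (3650401,351260)
n=3: (3650401,351260)∘(1351,130) = (1351·3650401+108·130·351260, 1351·351260+130·3650401) = (9863382151,949104390)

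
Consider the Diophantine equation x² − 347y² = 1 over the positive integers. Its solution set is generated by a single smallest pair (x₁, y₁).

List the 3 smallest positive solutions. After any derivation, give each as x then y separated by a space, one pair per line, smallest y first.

√347 = [18; 1,1,1,2,4,…,1,1,36, …], period ℓ=14 (even) → k=13
step 0: (18, 1)  from 18·(1,0) + (0,1)
step 1: (19, 1)  from 1·(18,1) + (1,0)
step 2: (37, 2)  from 1·(19,1) + (18,1)
step 3: (56, 3)  from 1·(37,2) + (19,1)
step 4: (149, 8)  from 2·(56,3) + (37,2)
…
step 7: (14269, 766)  from 17·(801,43) + (652,35)
…
step 9: (74549, 4002)  from 4·(15070,809) + (14269,766)
step 10: (164168, 8813)  from 2·(74549,4002) + (15070,809)
step 11: (238717, 12815)  from 1·(164168,8813) + (74549,4002)
step 12: (402885, 21628)  from 1·(238717,12815) + (164168,8813)
step 13: (641602, 34443)  from 1·(402885,21628) + (238717,12815)
(x₁, y₁) = (641602, 34443);  641602² − 347·34443² = 1 ✓
(641602+34443√347)^2 = 823306252807 + 44197395372√347
(641602+34443√347)^3 = 1056469876826312026 + 56714274530897445√347

641602 34443
823306252807 44197395372
1056469876826312026 56714274530897445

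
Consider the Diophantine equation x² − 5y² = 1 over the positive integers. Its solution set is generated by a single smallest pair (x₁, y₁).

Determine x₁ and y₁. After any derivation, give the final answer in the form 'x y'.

9 4

√5 = [2; 4, …], period ℓ=1 (odd) → k=1
i=0: a=2 ⇒ p=2, q=1
i=1: a=4 ⇒ p=9, q=4
(x₁, y₁) = (9, 4);  9² − 5·4² = 1 ✓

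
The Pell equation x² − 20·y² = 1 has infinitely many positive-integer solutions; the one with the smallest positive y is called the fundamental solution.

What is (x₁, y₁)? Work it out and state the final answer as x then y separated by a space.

√20 = [4; 2,8, …], period ℓ=2 (even) → k=1
k=0  a_k=4  p_k/q_k = 4/1
k=1  a_k=2  p_k/q_k = 9/2
fundamental: x₁=9, y₁=2  (since 81 − 20·4 = 1)

9 2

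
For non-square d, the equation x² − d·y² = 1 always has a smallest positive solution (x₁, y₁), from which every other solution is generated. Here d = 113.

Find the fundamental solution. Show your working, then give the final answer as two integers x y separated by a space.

d=113: √d = [10; 1,1,1,2,2,1,1,1,20] (ℓ=9, odd), read p_17/q_17
i=0: a=10 ⇒ p=10, q=1
i=1: a=1 ⇒ p=11, q=1
i=2: a=1 ⇒ p=21, q=2
…
i=4: a=2 ⇒ p=85, q=8
i=5: a=2 ⇒ p=202, q=19
i=6: a=1 ⇒ p=287, q=27
i=7: a=1 ⇒ p=489, q=46
…
i=10: a=1 ⇒ p=16785, q=1579
i=11: a=1 ⇒ p=32794, q=3085
…
i=13: a=2 ⇒ p=131952, q=12413
i=14: a=2 ⇒ p=313483, q=29490
…
i=16: a=1 ⇒ p=758918, q=71393
i=17: a=1 ⇒ p=1204353, q=113296
fundamental: x₁=1204353, y₁=113296  (since 1450466148609 − 113·12835983616 = 1)

1204353 113296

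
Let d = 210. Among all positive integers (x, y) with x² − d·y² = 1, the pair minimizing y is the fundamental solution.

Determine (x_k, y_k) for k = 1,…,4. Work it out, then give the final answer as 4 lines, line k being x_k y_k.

29 2
1681 116
97469 6726
5651521 389992

[14; 2,28] for √210; ℓ=2 ⇒ convergent index 1
i=0: a=14 ⇒ p=14, q=1
i=1: a=2 ⇒ p=29, q=2
fundamental: x₁=29, y₁=2  (since 841 − 210·4 = 1)
(29+2√210)^2 = 1681 + 116√210
(29+2√210)^3 = 97469 + 6726√210
(29+2√210)^4 = 5651521 + 389992√210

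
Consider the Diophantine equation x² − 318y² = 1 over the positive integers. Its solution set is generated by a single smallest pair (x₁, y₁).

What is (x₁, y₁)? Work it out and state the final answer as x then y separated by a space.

107 6

√318 = [17; 1,4,1,34, …], period ℓ=4 (even) → k=3
k=0  a_k=17  p_k/q_k = 17/1
k=1  a_k=1  p_k/q_k = 18/1
k=2  a_k=4  p_k/q_k = 89/5
k=3  a_k=1  p_k/q_k = 107/6
→ (107, 6).  Check: 107²=11449, 318·6²=11448, difference 1.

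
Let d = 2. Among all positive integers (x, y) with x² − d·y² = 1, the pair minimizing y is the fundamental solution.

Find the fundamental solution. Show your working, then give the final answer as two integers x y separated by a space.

3 2

[1; 2] for √2; ℓ=1 ⇒ convergent index 1
k=0  a_k=1  p_k/q_k = 1/1
k=1  a_k=2  p_k/q_k = 3/2
(x₁, y₁) = (3, 2);  3² − 2·2² = 1 ✓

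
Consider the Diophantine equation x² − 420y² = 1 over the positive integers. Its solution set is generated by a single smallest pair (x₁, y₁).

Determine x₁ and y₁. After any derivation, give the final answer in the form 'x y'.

√420 = [20; 2,40, …], period ℓ=2 (even) → k=1
k=0  a_k=20  p_k/q_k = 20/1
k=1  a_k=2  p_k/q_k = 41/2
(x₁, y₁) = (41, 2);  41² − 420·2² = 1 ✓

41 2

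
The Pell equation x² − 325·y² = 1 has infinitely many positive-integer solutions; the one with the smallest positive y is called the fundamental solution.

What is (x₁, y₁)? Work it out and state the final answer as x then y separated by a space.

649 36

√325 → a₀=18, period (36); ℓ=1 odd so k=1
step 0: (18, 1)  from 18·(1,0) + (0,1)
step 1: (649, 36)  from 36·(18,1) + (1,0)
→ (649, 36).  Check: 649²=421201, 325·36²=421200, difference 1.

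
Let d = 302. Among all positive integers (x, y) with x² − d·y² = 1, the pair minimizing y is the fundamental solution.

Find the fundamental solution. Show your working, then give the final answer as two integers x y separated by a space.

4276623 246092

[17; 2,1,1,1,4,…,1,2,34] for √302; ℓ=16 ⇒ convergent index 15
i=0: a=17 ⇒ p=17, q=1
i=1: a=2 ⇒ p=35, q=2
…
i=3: a=1 ⇒ p=87, q=5
…
i=5: a=4 ⇒ p=643, q=37
i=6: a=2 ⇒ p=1425, q=82
i=7: a=1 ⇒ p=2068, q=119
i=8: a=16 ⇒ p=34513, q=1986
…
i=10: a=2 ⇒ p=107675, q=6196
…
i=12: a=1 ⇒ p=574956, q=33085
…
i=14: a=1 ⇒ p=1617193, q=93059
i=15: a=2 ⇒ p=4276623, q=246092
(x₁, y₁) = (4276623, 246092);  4276623² − 302·246092² = 1 ✓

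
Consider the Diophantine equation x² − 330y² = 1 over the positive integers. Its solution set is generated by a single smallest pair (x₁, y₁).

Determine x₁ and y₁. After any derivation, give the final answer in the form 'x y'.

√330 = [18; 6,36, …], period ℓ=2 (even) → k=1
i=0: a=18 ⇒ p=18, q=1
i=1: a=6 ⇒ p=109, q=6
fundamental: x₁=109, y₁=6  (since 11881 − 330·36 = 1)

109 6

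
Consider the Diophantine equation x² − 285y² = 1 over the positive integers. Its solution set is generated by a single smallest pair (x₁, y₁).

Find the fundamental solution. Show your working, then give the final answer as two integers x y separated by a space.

√285 → a₀=16, period (1,7,2,7,1,32); ℓ=6 even so k=5
k=0  a_k=16  p_k/q_k = 16/1
…
k=4  a_k=7  p_k/q_k = 2144/127
k=5  a_k=1  p_k/q_k = 2431/144
fundamental: x₁=2431, y₁=144  (since 5909761 − 285·20736 = 1)

2431 144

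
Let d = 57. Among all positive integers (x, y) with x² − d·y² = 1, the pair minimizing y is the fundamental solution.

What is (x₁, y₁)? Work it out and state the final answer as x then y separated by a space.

151 20

√57 = [7; 1,1,4,1,1,14, …], period ℓ=6 (even) → k=5
i=0: a=7 ⇒ p=7, q=1
i=1: a=1 ⇒ p=8, q=1
i=2: a=1 ⇒ p=15, q=2
i=3: a=4 ⇒ p=68, q=9
i=4: a=1 ⇒ p=83, q=11
i=5: a=1 ⇒ p=151, q=20
→ (151, 20).  Check: 151²=22801, 57·20²=22800, difference 1.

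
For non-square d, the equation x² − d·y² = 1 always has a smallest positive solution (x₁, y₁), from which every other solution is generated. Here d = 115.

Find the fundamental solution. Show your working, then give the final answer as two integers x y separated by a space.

1126 105

√115 → a₀=10, period (1,2,1,1,1,1,1,2,1,20); ℓ=10 even so k=9
i=0: a=10 ⇒ p=10, q=1
…
i=2: a=2 ⇒ p=32, q=3
i=3: a=1 ⇒ p=43, q=4
…
i=5: a=1 ⇒ p=118, q=11
…
i=7: a=1 ⇒ p=311, q=29
i=8: a=2 ⇒ p=815, q=76
i=9: a=1 ⇒ p=1126, q=105
→ (1126, 105).  Check: 1126²=1267876, 115·105²=1267875, difference 1.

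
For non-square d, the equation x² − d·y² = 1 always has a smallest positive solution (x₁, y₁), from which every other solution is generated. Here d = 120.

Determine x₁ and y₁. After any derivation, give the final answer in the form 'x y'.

11 1

d=120: √d = [10; 1,20] (ℓ=2, even), read p_1/q_1
i=0: a=10 ⇒ p=10, q=1
i=1: a=1 ⇒ p=11, q=1
fundamental: x₁=11, y₁=1  (since 121 − 120·1 = 1)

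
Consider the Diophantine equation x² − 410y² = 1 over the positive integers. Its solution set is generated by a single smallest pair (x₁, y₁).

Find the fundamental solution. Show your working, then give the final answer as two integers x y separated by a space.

81 4

√410 → a₀=20, period (4,40); ℓ=2 even so k=1
k=0  a_k=20  p_k/q_k = 20/1
k=1  a_k=4  p_k/q_k = 81/4
fundamental: x₁=81, y₁=4  (since 6561 − 410·16 = 1)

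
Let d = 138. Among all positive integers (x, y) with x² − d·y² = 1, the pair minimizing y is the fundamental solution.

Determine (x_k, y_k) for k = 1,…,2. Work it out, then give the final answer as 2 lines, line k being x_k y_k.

47 4
4417 376

[11; 1,2,1,22] for √138; ℓ=4 ⇒ convergent index 3
k=0  a_k=11  p_k/q_k = 11/1
k=1  a_k=1  p_k/q_k = 12/1
k=2  a_k=2  p_k/q_k = 35/3
k=3  a_k=1  p_k/q_k = 47/4
→ (47, 4).  Check: 47²=2209, 138·4²=2208, difference 1.
n=2: (47,4)∘(47,4) = (47·47+138·4·4, 47·4+4·47) = (4417,376)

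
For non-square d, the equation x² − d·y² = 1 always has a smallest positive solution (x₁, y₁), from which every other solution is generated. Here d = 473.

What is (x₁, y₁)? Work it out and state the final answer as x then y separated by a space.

87 4

[21; 1,2,1,42] for √473; ℓ=4 ⇒ convergent index 3
a_0=21:  p_0=21·1+0=21,  q_0=21·0+1=1
a_1=1:  p_1=1·21+1=22,  q_1=1·1+0=1
a_2=2:  p_2=2·22+21=65,  q_2=2·1+1=3
a_3=1:  p_3=1·65+22=87,  q_3=1·3+1=4
fundamental: x₁=87, y₁=4  (since 7569 − 473·16 = 1)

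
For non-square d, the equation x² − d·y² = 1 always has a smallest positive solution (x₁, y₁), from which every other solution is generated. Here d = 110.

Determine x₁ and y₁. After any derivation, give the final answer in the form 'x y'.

21 2

[10; 2,20] for √110; ℓ=2 ⇒ convergent index 1
i=0: a=10 ⇒ p=10, q=1
i=1: a=2 ⇒ p=21, q=2
fundamental: x₁=21, y₁=2  (since 441 − 110·4 = 1)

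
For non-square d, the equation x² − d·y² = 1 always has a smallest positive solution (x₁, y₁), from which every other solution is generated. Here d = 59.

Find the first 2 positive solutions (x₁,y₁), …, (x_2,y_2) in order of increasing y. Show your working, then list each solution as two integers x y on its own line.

530 69
561799 73140

[7; 1,2,7,2,1,14] for √59; ℓ=6 ⇒ convergent index 5
a_0=7:  p_0=7·1+0=7,  q_0=7·0+1=1
…
a_2=2:  p_2=2·8+7=23,  q_2=2·1+1=3
a_3=7:  p_3=7·23+8=169,  q_3=7·3+1=22
a_4=2:  p_4=2·169+23=361,  q_4=2·22+3=47
a_5=1:  p_5=1·361+169=530,  q_5=1·47+22=69
→ (530, 69).  Check: 530²=280900, 59·69²=280899, difference 1.
k=2:  x_2 = 530·530+59·69·69 = 561799,  y_2 = 530·69+69·530 = 73140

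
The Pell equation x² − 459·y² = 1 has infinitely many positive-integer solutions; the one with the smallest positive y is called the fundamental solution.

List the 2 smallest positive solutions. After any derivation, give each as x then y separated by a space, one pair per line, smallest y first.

499850 23331
499700044999 23324000700

√459 = [21; 2,2,1,4,21,4,1,2,2,42, …], period ℓ=10 (even) → k=9
i=0: a=21 ⇒ p=21, q=1
i=1: a=2 ⇒ p=43, q=2
…
i=3: a=1 ⇒ p=150, q=7
i=4: a=4 ⇒ p=707, q=33
i=5: a=21 ⇒ p=14997, q=700
i=6: a=4 ⇒ p=60695, q=2833
…
i=8: a=2 ⇒ p=212079, q=9899
i=9: a=2 ⇒ p=499850, q=23331
→ (499850, 23331).  Check: 499850²=249850022500, 459·23331²=249850022499, difference 1.
k=2:  x_2 = 499850·499850+459·23331·23331 = 499700044999,  y_2 = 499850·23331+23331·499850 = 23324000700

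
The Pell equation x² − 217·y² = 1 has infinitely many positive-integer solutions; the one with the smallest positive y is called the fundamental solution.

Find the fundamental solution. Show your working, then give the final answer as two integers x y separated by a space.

√217 = [14; 1,2,1,2,1,…,2,1,28, …], period ℓ=16 (even) → k=15
k=0  a_k=14  p_k/q_k = 14/1
…
k=2  a_k=2  p_k/q_k = 44/3
k=3  a_k=1  p_k/q_k = 59/4
k=4  a_k=2  p_k/q_k = 162/11
k=5  a_k=1  p_k/q_k = 221/15
k=6  a_k=1  p_k/q_k = 383/26
k=7  a_k=9  p_k/q_k = 3668/249
…
k=9  a_k=9  p_k/q_k = 139163/9447
…
k=11  a_k=1  p_k/q_k = 293381/19916
k=12  a_k=2  p_k/q_k = 740980/50301
k=13  a_k=1  p_k/q_k = 1034361/70217
k=14  a_k=2  p_k/q_k = 2809702/190735
k=15  a_k=1  p_k/q_k = 3844063/260952
(x₁, y₁) = (3844063, 260952);  3844063² − 217·260952² = 1 ✓

3844063 260952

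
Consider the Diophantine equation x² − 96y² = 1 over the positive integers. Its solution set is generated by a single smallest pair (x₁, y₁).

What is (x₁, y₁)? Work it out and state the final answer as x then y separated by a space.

d=96: √d = [9; 1,3,1,18] (ℓ=4, even), read p_3/q_3
step 0: (9, 1)  from 9·(1,0) + (0,1)
…
step 2: (39, 4)  from 3·(10,1) + (9,1)
step 3: (49, 5)  from 1·(39,4) + (10,1)
fundamental: x₁=49, y₁=5  (since 2401 − 96·25 = 1)

49 5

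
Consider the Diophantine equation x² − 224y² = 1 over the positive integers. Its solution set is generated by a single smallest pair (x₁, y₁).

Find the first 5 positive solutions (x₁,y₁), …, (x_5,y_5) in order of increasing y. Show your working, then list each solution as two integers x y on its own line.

d=224: √d = [14; 1,28] (ℓ=2, even), read p_1/q_1
i=0: a=14 ⇒ p=14, q=1
i=1: a=1 ⇒ p=15, q=1
(x₁, y₁) = (15, 1);  15² − 224·1² = 1 ✓
k=2:  x_2 = 15·15+224·1·1 = 449,  y_2 = 15·1+1·15 = 30
k=3:  x_3 = 15·449+224·1·30 = 13455,  y_3 = 15·30+1·449 = 899
k=4:  x_4 = 15·13455+224·1·899 = 403201,  y_4 = 15·899+1·13455 = 26940
k=5:  x_5 = 15·403201+224·1·26940 = 12082575,  y_5 = 15·26940+1·403201 = 807301

15 1
449 30
13455 899
403201 26940
12082575 807301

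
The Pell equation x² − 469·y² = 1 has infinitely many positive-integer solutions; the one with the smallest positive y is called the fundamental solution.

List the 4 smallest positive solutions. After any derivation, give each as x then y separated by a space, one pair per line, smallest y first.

[21; 1,1,1,10,6,10,1,1,1,42] for √469; ℓ=10 ⇒ convergent index 9
i=0: a=21 ⇒ p=21, q=1
i=1: a=1 ⇒ p=22, q=1
…
i=4: a=10 ⇒ p=693, q=32
i=5: a=6 ⇒ p=4223, q=195
…
i=7: a=1 ⇒ p=47146, q=2177
i=8: a=1 ⇒ p=90069, q=4159
i=9: a=1 ⇒ p=137215, q=6336
(x₁, y₁) = (137215, 6336);  137215² − 469·6336² = 1 ✓
(x_2, y_2) = (137215·137215 + 469·6336·6336, 137215·6336 + 6336·137215) = (37655912449, 1738788480)
(x_3, y_3) = (137215·37655912449 + 469·6336·1738788480, 137215·1738788480 + 6336·37655912449) = (10333912053241855, 477175722560064)
(x_4, y_4) = (137215·10333912053241855 + 469·6336·477175722560064, 137215·477175722560064 + 6336·10333912053241855) = (2835935484733506355201, 130951333540419575040)

137215 6336
37655912449 1738788480
10333912053241855 477175722560064
2835935484733506355201 130951333540419575040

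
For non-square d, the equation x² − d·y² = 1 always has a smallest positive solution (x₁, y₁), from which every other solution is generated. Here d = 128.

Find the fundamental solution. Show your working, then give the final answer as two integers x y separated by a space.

577 51

[11; 3,5,3,22] for √128; ℓ=4 ⇒ convergent index 3
i=0: a=11 ⇒ p=11, q=1
i=1: a=3 ⇒ p=34, q=3
i=2: a=5 ⇒ p=181, q=16
i=3: a=3 ⇒ p=577, q=51
(x₁, y₁) = (577, 51);  577² − 128·51² = 1 ✓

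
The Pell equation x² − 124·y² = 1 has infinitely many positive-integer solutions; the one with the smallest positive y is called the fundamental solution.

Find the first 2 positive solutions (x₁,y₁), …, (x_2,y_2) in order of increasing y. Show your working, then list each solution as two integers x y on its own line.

√124 → a₀=11, period (7,2,1,1,1,…,2,7,22); ℓ=16 even so k=15
i=0: a=11 ⇒ p=11, q=1
…
i=4: a=1 ⇒ p=412, q=37
i=5: a=1 ⇒ p=657, q=59
…
i=12: a=1 ⇒ p=152167, q=13665
…
i=14: a=2 ⇒ p=626251, q=56239
i=15: a=7 ⇒ p=4620799, q=414960
(x₁, y₁) = (4620799, 414960);  4620799² − 124·414960² = 1 ✓
k=2:  x_2 = 4620799·4620799+124·414960·414960 = 42703566796801,  y_2 = 4620799·414960+414960·4620799 = 3834893506080

4620799 414960
42703566796801 3834893506080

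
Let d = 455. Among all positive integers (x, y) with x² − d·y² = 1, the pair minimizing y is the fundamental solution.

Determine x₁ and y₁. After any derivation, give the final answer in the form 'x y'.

[21; 3,42] for √455; ℓ=2 ⇒ convergent index 1
i=0: a=21 ⇒ p=21, q=1
i=1: a=3 ⇒ p=64, q=3
→ (64, 3).  Check: 64²=4096, 455·3²=4095, difference 1.

64 3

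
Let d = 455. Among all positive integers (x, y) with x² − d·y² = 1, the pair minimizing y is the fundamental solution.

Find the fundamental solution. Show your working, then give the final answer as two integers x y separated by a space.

√455 = [21; 3,42, …], period ℓ=2 (even) → k=1
step 0: (21, 1)  from 21·(1,0) + (0,1)
step 1: (64, 3)  from 3·(21,1) + (1,0)
fundamental: x₁=64, y₁=3  (since 4096 − 455·9 = 1)

64 3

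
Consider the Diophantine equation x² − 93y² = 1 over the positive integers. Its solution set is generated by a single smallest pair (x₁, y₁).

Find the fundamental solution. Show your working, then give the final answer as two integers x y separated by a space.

12151 1260

√93 = [9; 1,1,1,4,6,4,1,1,1,18, …], period ℓ=10 (even) → k=9
k=0  a_k=9  p_k/q_k = 9/1
k=1  a_k=1  p_k/q_k = 10/1
k=2  a_k=1  p_k/q_k = 19/2
k=3  a_k=1  p_k/q_k = 29/3
…
k=5  a_k=6  p_k/q_k = 839/87
k=6  a_k=4  p_k/q_k = 3491/362
k=7  a_k=1  p_k/q_k = 4330/449
k=8  a_k=1  p_k/q_k = 7821/811
k=9  a_k=1  p_k/q_k = 12151/1260
fundamental: x₁=12151, y₁=1260  (since 147646801 − 93·1587600 = 1)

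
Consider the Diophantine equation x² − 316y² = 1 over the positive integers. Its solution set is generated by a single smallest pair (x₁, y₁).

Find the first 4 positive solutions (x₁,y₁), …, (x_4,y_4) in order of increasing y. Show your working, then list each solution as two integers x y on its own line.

[17; 1,3,2,8,2,3,1,34] for √316; ℓ=8 ⇒ convergent index 7
i=0: a=17 ⇒ p=17, q=1
…
i=5: a=2 ⇒ p=2862, q=161
i=6: a=3 ⇒ p=9937, q=559
i=7: a=1 ⇒ p=12799, q=720
(x₁, y₁) = (12799, 720);  12799² − 316·720² = 1 ✓
(x_2, y_2) = (12799·12799 + 316·720·720, 12799·720 + 720·12799) = (327628801, 18430560)
(x_3, y_3) = (12799·327628801 + 316·720·18430560, 12799·18430560 + 720·327628801) = (8386642035199, 471785474160)
(x_4, y_4) = (12799·8386642035199 + 316·720·471785474160, 12799·471785474160 + 720·8386642035199) = (214681262489395201, 12076764549117120)

12799 720
327628801 18430560
8386642035199 471785474160
214681262489395201 12076764549117120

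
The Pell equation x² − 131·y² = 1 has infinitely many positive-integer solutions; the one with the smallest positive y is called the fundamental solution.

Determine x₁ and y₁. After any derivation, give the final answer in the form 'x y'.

√131 → a₀=11, period (2,4,11,4,2,22); ℓ=6 even so k=5
k=0  a_k=11  p_k/q_k = 11/1
k=1  a_k=2  p_k/q_k = 23/2
k=2  a_k=4  p_k/q_k = 103/9
k=3  a_k=11  p_k/q_k = 1156/101
k=4  a_k=4  p_k/q_k = 4727/413
k=5  a_k=2  p_k/q_k = 10610/927
→ (10610, 927).  Check: 10610²=112572100, 131·927²=112572099, difference 1.

10610 927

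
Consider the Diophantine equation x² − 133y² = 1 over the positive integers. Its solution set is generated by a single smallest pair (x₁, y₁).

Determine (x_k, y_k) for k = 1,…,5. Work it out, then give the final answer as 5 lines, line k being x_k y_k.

d=133: √d = [11; 1,1,7,5,1,…,1,1,22] (ℓ=16, even), read p_15/q_15
a_0=11:  p_0=11·1+0=11,  q_0=11·0+1=1
…
a_5=1:  p_5=1·888+173=1061,  q_5=1·77+15=92
a_6=1:  p_6=1·1061+888=1949,  q_6=1·92+77=169
…
a_9=1:  p_9=1·7969+3010=10979,  q_9=1·691+261=952
…
a_14=1:  p_14=1·1210008+168583=1378591,  q_14=1·104921+14618=119539
a_15=1:  p_15=1·1378591+1210008=2588599,  q_15=1·119539+104921=224460
→ (2588599, 224460).  Check: 2588599²=6700844782801, 133·224460²=6700844782800, difference 1.
(x_2, y_2) = (2588599·2588599 + 133·224460·224460, 2588599·224460 + 224460·2588599) = (13401689565601, 1162073863080)
(x_3, y_3) = (2588599·13401689565601 + 133·224460·1162073863080, 2588599·1162073863080 + 224460·13401689565601) = (69383200415647777399, 6016286479789825380)
(x_4, y_4) = (2588599·69383200415647777399 + 133·224460·6016286479789825380, 2588599·6016286479789825380 + 224460·69383200415647777399) = (359210566425477440164982401, 31147506330593762303822160)
(x_5, y_5) = (2588599·359210566425477440164982401 + 133·224460·31147506330593762303822160, 2588599·31147506330593762303822160 + 224460·359210566425477440164982401) = (1859704226076779569066850908714999, 161256807479731348725343689282300)

2588599 224460
13401689565601 1162073863080
69383200415647777399 6016286479789825380
359210566425477440164982401 31147506330593762303822160
1859704226076779569066850908714999 161256807479731348725343689282300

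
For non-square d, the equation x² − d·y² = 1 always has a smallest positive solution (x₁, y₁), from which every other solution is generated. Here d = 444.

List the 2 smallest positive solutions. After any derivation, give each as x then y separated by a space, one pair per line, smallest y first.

295 14
174049 8260

√444 = [21; 14,42, …], period ℓ=2 (even) → k=1
a_0=21:  p_0=21·1+0=21,  q_0=21·0+1=1
a_1=14:  p_1=14·21+1=295,  q_1=14·1+0=14
→ (295, 14).  Check: 295²=87025, 444·14²=87024, difference 1.
(x_2, y_2) = (295·295 + 444·14·14, 295·14 + 14·295) = (174049, 8260)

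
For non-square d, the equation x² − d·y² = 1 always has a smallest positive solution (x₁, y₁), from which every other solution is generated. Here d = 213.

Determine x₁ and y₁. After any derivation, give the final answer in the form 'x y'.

194399 13320

√213 = [14; 1,1,2,6,1,8,1,6,2,1,1,28, …], period ℓ=12 (even) → k=11
k=0  a_k=14  p_k/q_k = 14/1
…
k=2  a_k=1  p_k/q_k = 29/2
k=3  a_k=2  p_k/q_k = 73/5
k=4  a_k=6  p_k/q_k = 467/32
k=5  a_k=1  p_k/q_k = 540/37
…
k=7  a_k=1  p_k/q_k = 5327/365
k=8  a_k=6  p_k/q_k = 36749/2518
k=9  a_k=2  p_k/q_k = 78825/5401
k=10  a_k=1  p_k/q_k = 115574/7919
k=11  a_k=1  p_k/q_k = 194399/13320
fundamental: x₁=194399, y₁=13320  (since 37790971201 − 213·177422400 = 1)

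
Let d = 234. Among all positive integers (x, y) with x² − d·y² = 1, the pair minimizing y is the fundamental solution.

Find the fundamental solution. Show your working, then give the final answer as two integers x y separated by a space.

5201 340

√234 → a₀=15, period (3,2,1,2,1,2,3,30); ℓ=8 even so k=7
step 0: (15, 1)  from 15·(1,0) + (0,1)
…
step 3: (153, 10)  from 1·(107,7) + (46,3)
…
step 5: (566, 37)  from 1·(413,27) + (153,10)
step 6: (1545, 101)  from 2·(566,37) + (413,27)
step 7: (5201, 340)  from 3·(1545,101) + (566,37)
fundamental: x₁=5201, y₁=340  (since 27050401 − 234·115600 = 1)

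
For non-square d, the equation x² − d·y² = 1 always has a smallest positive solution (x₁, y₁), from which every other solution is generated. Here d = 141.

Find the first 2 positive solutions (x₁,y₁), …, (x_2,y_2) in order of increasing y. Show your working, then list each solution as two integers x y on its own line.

√141 = [11; 1,6,1,22, …], period ℓ=4 (even) → k=3
step 0: (11, 1)  from 11·(1,0) + (0,1)
…
step 2: (83, 7)  from 6·(12,1) + (11,1)
step 3: (95, 8)  from 1·(83,7) + (12,1)
fundamental: x₁=95, y₁=8  (since 9025 − 141·64 = 1)
k=2:  x_2 = 95·95+141·8·8 = 18049,  y_2 = 95·8+8·95 = 1520

95 8
18049 1520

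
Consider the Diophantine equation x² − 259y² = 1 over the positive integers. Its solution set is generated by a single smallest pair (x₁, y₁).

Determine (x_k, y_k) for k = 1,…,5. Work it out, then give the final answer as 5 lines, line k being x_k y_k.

847225 52644
1435580401249 89202625800
2432519210895520825 151149389286757356
4121782176900479681520001 256115082676856799248400
6984153809646585277140670173625 433974201841648854097164622644

√259 → a₀=16, period (10,1,2,3,4,3,2,1,10,32); ℓ=10 even so k=9
a_0=16:  p_0=16·1+0=16,  q_0=16·0+1=1
…
a_2=1:  p_2=1·161+16=177,  q_2=1·10+1=11
…
a_4=3:  p_4=3·515+177=1722,  q_4=3·32+11=107
…
a_8=1:  p_8=1·55265+23931=79196,  q_8=1·3434+1487=4921
a_9=10:  p_9=10·79196+55265=847225,  q_9=10·4921+3434=52644
(x₁, y₁) = (847225, 52644);  847225² − 259·52644² = 1 ✓
n=2: (847225,52644)∘(847225,52644) = (847225·847225+259·52644·52644, 847225·52644+52644·847225) = (1435580401249,89202625800)
n=3: (1435580401249,89202625800)∘(847225,52644) = (847225·1435580401249+259·52644·89202625800, 847225·89202625800+52644·1435580401249) = (2432519210895520825,151149389286757356)
n=4: (2432519210895520825,151149389286757356)∘(847225,52644) = (847225·2432519210895520825+259·52644·151149389286757356, 847225·151149389286757356+52644·2432519210895520825) = (4121782176900479681520001,256115082676856799248400)
n=5: (4121782176900479681520001,256115082676856799248400)∘(847225,52644) = (847225·4121782176900479681520001+259·52644·256115082676856799248400, 847225·256115082676856799248400+52644·4121782176900479681520001) = (6984153809646585277140670173625,433974201841648854097164622644)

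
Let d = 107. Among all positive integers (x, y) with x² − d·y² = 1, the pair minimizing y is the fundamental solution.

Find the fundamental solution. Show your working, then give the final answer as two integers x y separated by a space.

962 93

√107 = [10; 2,1,9,1,2,20, …], period ℓ=6 (even) → k=5
k=0  a_k=10  p_k/q_k = 10/1
…
k=2  a_k=1  p_k/q_k = 31/3
…
k=4  a_k=1  p_k/q_k = 331/32
k=5  a_k=2  p_k/q_k = 962/93
→ (962, 93).  Check: 962²=925444, 107·93²=925443, difference 1.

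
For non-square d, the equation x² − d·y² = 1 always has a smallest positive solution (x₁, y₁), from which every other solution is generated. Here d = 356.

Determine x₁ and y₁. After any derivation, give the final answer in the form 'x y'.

500001 26500

[18; 1,6,1,1,2,…,6,1,36] for √356; ℓ=14 ⇒ convergent index 13
i=0: a=18 ⇒ p=18, q=1
i=1: a=1 ⇒ p=19, q=1
…
i=3: a=1 ⇒ p=151, q=8
i=4: a=1 ⇒ p=283, q=15
i=5: a=2 ⇒ p=717, q=38
i=6: a=1 ⇒ p=1000, q=53
i=7: a=8 ⇒ p=8717, q=462
i=8: a=1 ⇒ p=9717, q=515
i=9: a=2 ⇒ p=28151, q=1492
i=10: a=1 ⇒ p=37868, q=2007
i=11: a=1 ⇒ p=66019, q=3499
i=12: a=6 ⇒ p=433982, q=23001
i=13: a=1 ⇒ p=500001, q=26500
(x₁, y₁) = (500001, 26500);  500001² − 356·26500² = 1 ✓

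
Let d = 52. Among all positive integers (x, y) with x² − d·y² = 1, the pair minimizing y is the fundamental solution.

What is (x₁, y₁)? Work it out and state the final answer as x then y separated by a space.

649 90

[7; 4,1,2,1,4,14] for √52; ℓ=6 ⇒ convergent index 5
k=0  a_k=7  p_k/q_k = 7/1
k=1  a_k=4  p_k/q_k = 29/4
k=2  a_k=1  p_k/q_k = 36/5
…
k=4  a_k=1  p_k/q_k = 137/19
k=5  a_k=4  p_k/q_k = 649/90
fundamental: x₁=649, y₁=90  (since 421201 − 52·8100 = 1)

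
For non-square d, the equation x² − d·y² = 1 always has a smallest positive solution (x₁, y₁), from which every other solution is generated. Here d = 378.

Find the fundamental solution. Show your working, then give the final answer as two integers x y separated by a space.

8749 450

√378 → a₀=19, period (2,3,1,4,1,3,2,38); ℓ=8 even so k=7
k=0  a_k=19  p_k/q_k = 19/1
k=1  a_k=2  p_k/q_k = 39/2
…
k=3  a_k=1  p_k/q_k = 175/9
k=4  a_k=4  p_k/q_k = 836/43
…
k=6  a_k=3  p_k/q_k = 3869/199
k=7  a_k=2  p_k/q_k = 8749/450
(x₁, y₁) = (8749, 450);  8749² − 378·450² = 1 ✓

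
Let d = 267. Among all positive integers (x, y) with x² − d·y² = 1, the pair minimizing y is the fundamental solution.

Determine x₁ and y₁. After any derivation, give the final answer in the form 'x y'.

√267 → a₀=16, period (2,1,15,1,2,32); ℓ=6 even so k=5
step 0: (16, 1)  from 16·(1,0) + (0,1)
step 1: (33, 2)  from 2·(16,1) + (1,0)
step 2: (49, 3)  from 1·(33,2) + (16,1)
step 3: (768, 47)  from 15·(49,3) + (33,2)
step 4: (817, 50)  from 1·(768,47) + (49,3)
step 5: (2402, 147)  from 2·(817,50) + (768,47)
→ (2402, 147).  Check: 2402²=5769604, 267·147²=5769603, difference 1.

2402 147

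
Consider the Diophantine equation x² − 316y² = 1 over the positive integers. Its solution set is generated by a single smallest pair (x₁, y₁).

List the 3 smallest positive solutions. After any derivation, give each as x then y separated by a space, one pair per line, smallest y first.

d=316: √d = [17; 1,3,2,8,2,3,1,34] (ℓ=8, even), read p_7/q_7
k=0  a_k=17  p_k/q_k = 17/1
k=1  a_k=1  p_k/q_k = 18/1
k=2  a_k=3  p_k/q_k = 71/4
k=3  a_k=2  p_k/q_k = 160/9
k=4  a_k=8  p_k/q_k = 1351/76
k=5  a_k=2  p_k/q_k = 2862/161
k=6  a_k=3  p_k/q_k = 9937/559
k=7  a_k=1  p_k/q_k = 12799/720
fundamental: x₁=12799, y₁=720  (since 163814401 − 316·518400 = 1)
(12799+720√316)^2 = 327628801 + 18430560√316
(12799+720√316)^3 = 8386642035199 + 471785474160√316

12799 720
327628801 18430560
8386642035199 471785474160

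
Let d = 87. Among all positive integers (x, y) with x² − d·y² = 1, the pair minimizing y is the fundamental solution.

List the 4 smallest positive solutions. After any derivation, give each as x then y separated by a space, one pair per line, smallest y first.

28 3
1567 168
87724 9405
4910977 526512

[9; 3,18] for √87; ℓ=2 ⇒ convergent index 1
a_0=9:  p_0=9·1+0=9,  q_0=9·0+1=1
a_1=3:  p_1=3·9+1=28,  q_1=3·1+0=3
→ (28, 3).  Check: 28²=784, 87·3²=783, difference 1.
(x_2, y_2) = (28·28 + 87·3·3, 28·3 + 3·28) = (1567, 168)
(x_3, y_3) = (28·1567 + 87·3·168, 28·168 + 3·1567) = (87724, 9405)
(x_4, y_4) = (28·87724 + 87·3·9405, 28·9405 + 3·87724) = (4910977, 526512)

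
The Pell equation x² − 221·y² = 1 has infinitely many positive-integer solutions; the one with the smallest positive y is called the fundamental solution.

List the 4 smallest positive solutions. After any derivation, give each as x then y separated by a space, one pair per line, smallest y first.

[14; 1,6,2,6,1,28] for √221; ℓ=6 ⇒ convergent index 5
i=0: a=14 ⇒ p=14, q=1
i=1: a=1 ⇒ p=15, q=1
i=2: a=6 ⇒ p=104, q=7
i=3: a=2 ⇒ p=223, q=15
i=4: a=6 ⇒ p=1442, q=97
i=5: a=1 ⇒ p=1665, q=112
fundamental: x₁=1665, y₁=112  (since 2772225 − 221·12544 = 1)
(1665+112√221)^2 = 5544449 + 372960√221
(1665+112√221)^3 = 18463013505 + 1241956688√221
(1665+112√221)^4 = 61481829427201 + 4135715398080√221

1665 112
5544449 372960
18463013505 1241956688
61481829427201 4135715398080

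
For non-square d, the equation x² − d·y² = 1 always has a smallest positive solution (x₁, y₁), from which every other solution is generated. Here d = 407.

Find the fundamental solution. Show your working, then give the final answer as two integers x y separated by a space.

√407 → a₀=20, period (5,1,2,1,5,40); ℓ=6 even so k=5
k=0  a_k=20  p_k/q_k = 20/1
…
k=2  a_k=1  p_k/q_k = 121/6
k=3  a_k=2  p_k/q_k = 343/17
k=4  a_k=1  p_k/q_k = 464/23
k=5  a_k=5  p_k/q_k = 2663/132
(x₁, y₁) = (2663, 132);  2663² − 407·132² = 1 ✓

2663 132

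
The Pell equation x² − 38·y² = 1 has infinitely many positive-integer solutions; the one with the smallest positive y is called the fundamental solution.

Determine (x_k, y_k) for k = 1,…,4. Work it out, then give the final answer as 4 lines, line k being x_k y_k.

37 6
2737 444
202501 32850
14982337 2430456

√38 = [6; 6,12, …], period ℓ=2 (even) → k=1
k=0  a_k=6  p_k/q_k = 6/1
k=1  a_k=6  p_k/q_k = 37/6
→ (37, 6).  Check: 37²=1369, 38·6²=1368, difference 1.
n=2: (37,6)∘(37,6) = (37·37+38·6·6, 37·6+6·37) = (2737,444)
n=3: (2737,444)∘(37,6) = (37·2737+38·6·444, 37·444+6·2737) = (202501,32850)
n=4: (202501,32850)∘(37,6) = (37·202501+38·6·32850, 37·32850+6·202501) = (14982337,2430456)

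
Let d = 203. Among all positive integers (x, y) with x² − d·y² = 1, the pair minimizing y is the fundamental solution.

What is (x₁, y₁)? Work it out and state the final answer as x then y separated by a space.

57 4

√203 → a₀=14, period (4,28); ℓ=2 even so k=1
a_0=14:  p_0=14·1+0=14,  q_0=14·0+1=1
a_1=4:  p_1=4·14+1=57,  q_1=4·1+0=4
fundamental: x₁=57, y₁=4  (since 3249 − 203·16 = 1)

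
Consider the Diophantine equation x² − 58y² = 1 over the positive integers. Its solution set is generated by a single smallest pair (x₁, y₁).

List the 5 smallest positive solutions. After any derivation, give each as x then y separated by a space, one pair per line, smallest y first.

√58 = [7; 1,1,1,1,1,1,14, …], period ℓ=7 (odd) → k=13
k=0  a_k=7  p_k/q_k = 7/1
…
k=2  a_k=1  p_k/q_k = 15/2
…
k=5  a_k=1  p_k/q_k = 61/8
…
k=12  a_k=1  p_k/q_k = 12071/1585
k=13  a_k=1  p_k/q_k = 19603/2574
fundamental: x₁=19603, y₁=2574  (since 384277609 − 58·6625476 = 1)
k=2:  x_2 = 19603·19603+58·2574·2574 = 768555217,  y_2 = 19603·2574+2574·19603 = 100916244
k=3:  x_3 = 19603·768555217+58·2574·100916244 = 30131975818099,  y_3 = 19603·100916244+2574·768555217 = 3956522259690
k=4:  x_4 = 19603·30131975818099+58·2574·3956522259690 = 1181354243155834177,  y_4 = 19603·3956522259690+2574·30131975818099 = 155119411612489896
k=5:  x_5 = 19603·1181354243155834177+58·2574·155119411612489896 = 46316174427035658925363,  y_5 = 19603·155119411612489896+2574·1181354243155834177 = 6081611647722756602886

19603 2574
768555217 100916244
30131975818099 3956522259690
1181354243155834177 155119411612489896
46316174427035658925363 6081611647722756602886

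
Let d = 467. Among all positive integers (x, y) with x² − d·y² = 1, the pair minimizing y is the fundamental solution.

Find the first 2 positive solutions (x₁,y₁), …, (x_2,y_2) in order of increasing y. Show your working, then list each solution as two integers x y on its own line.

√467 = [21; 1,1,1,1,3,…,1,1,42, …], period ℓ=14 (even) → k=13
i=0: a=21 ⇒ p=21, q=1
i=1: a=1 ⇒ p=22, q=1
i=2: a=1 ⇒ p=43, q=2
i=3: a=1 ⇒ p=65, q=3
i=4: a=1 ⇒ p=108, q=5
i=5: a=3 ⇒ p=389, q=18
i=6: a=3 ⇒ p=1275, q=59
i=7: a=21 ⇒ p=27164, q=1257
i=8: a=3 ⇒ p=82767, q=3830
…
i=10: a=1 ⇒ p=358232, q=16577
i=11: a=1 ⇒ p=633697, q=29324
i=12: a=1 ⇒ p=991929, q=45901
i=13: a=1 ⇒ p=1625626, q=75225
fundamental: x₁=1625626, y₁=75225  (since 2642659891876 − 467·5658800625 = 1)
n=2: (1625626,75225)∘(1625626,75225) = (1625626·1625626+467·75225·75225, 1625626·75225+75225·1625626) = (5285319783751,244575431700)

1625626 75225
5285319783751 244575431700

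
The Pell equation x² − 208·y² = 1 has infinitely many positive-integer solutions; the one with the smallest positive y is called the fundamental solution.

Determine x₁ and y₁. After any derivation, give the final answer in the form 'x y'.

√208 → a₀=14, period (2,2,1,2,2,28); ℓ=6 even so k=5
step 0: (14, 1)  from 14·(1,0) + (0,1)
step 1: (29, 2)  from 2·(14,1) + (1,0)
…
step 4: (274, 19)  from 2·(101,7) + (72,5)
step 5: (649, 45)  from 2·(274,19) + (101,7)
fundamental: x₁=649, y₁=45  (since 421201 − 208·2025 = 1)

649 45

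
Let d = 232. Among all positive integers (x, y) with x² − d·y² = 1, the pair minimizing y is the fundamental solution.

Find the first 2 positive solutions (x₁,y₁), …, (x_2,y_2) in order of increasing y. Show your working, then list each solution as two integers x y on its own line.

19603 1287
768555217 50458122

[15; 4,3,7,3,4,30] for √232; ℓ=6 ⇒ convergent index 5
step 0: (15, 1)  from 15·(1,0) + (0,1)
step 1: (61, 4)  from 4·(15,1) + (1,0)
…
step 4: (4539, 298)  from 3·(1447,95) + (198,13)
step 5: (19603, 1287)  from 4·(4539,298) + (1447,95)
(x₁, y₁) = (19603, 1287);  19603² − 232·1287² = 1 ✓
(x_2, y_2) = (19603·19603 + 232·1287·1287, 19603·1287 + 1287·19603) = (768555217, 50458122)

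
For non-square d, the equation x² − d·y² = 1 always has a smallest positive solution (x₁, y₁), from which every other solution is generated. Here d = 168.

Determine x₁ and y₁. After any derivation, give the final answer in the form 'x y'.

13 1

√168 → a₀=12, period (1,24); ℓ=2 even so k=1
a_0=12:  p_0=12·1+0=12,  q_0=12·0+1=1
a_1=1:  p_1=1·12+1=13,  q_1=1·1+0=1
→ (13, 1).  Check: 13²=169, 168·1²=168, difference 1.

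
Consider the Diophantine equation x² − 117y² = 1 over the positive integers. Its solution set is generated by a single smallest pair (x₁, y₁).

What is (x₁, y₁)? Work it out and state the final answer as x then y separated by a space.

649 60

[10; 1,4,2,4,1,20] for √117; ℓ=6 ⇒ convergent index 5
step 0: (10, 1)  from 10·(1,0) + (0,1)
step 1: (11, 1)  from 1·(10,1) + (1,0)
step 2: (54, 5)  from 4·(11,1) + (10,1)
…
step 4: (530, 49)  from 4·(119,11) + (54,5)
step 5: (649, 60)  from 1·(530,49) + (119,11)
(x₁, y₁) = (649, 60);  649² − 117·60² = 1 ✓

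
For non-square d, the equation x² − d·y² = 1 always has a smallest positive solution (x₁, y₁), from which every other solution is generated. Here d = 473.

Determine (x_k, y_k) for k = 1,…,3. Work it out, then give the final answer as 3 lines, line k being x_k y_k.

d=473: √d = [21; 1,2,1,42] (ℓ=4, even), read p_3/q_3
a_0=21:  p_0=21·1+0=21,  q_0=21·0+1=1
a_1=1:  p_1=1·21+1=22,  q_1=1·1+0=1
a_2=2:  p_2=2·22+21=65,  q_2=2·1+1=3
a_3=1:  p_3=1·65+22=87,  q_3=1·3+1=4
fundamental: x₁=87, y₁=4  (since 7569 − 473·16 = 1)
n=2: (87,4)∘(87,4) = (87·87+473·4·4, 87·4+4·87) = (15137,696)
n=3: (15137,696)∘(87,4) = (87·15137+473·4·696, 87·696+4·15137) = (2633751,121100)

87 4
15137 696
2633751 121100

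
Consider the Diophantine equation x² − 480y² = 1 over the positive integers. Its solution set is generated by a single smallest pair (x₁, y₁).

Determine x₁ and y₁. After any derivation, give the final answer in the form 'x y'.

√480 = [21; 1,9,1,42, …], period ℓ=4 (even) → k=3
a_0=21:  p_0=21·1+0=21,  q_0=21·0+1=1
a_1=1:  p_1=1·21+1=22,  q_1=1·1+0=1
a_2=9:  p_2=9·22+21=219,  q_2=9·1+1=10
a_3=1:  p_3=1·219+22=241,  q_3=1·10+1=11
fundamental: x₁=241, y₁=11  (since 58081 − 480·121 = 1)

241 11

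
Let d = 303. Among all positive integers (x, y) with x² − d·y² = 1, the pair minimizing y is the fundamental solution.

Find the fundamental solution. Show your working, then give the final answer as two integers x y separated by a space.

√303 = [17; 2,2,5,2,2,34, …], period ℓ=6 (even) → k=5
a_0=17:  p_0=17·1+0=17,  q_0=17·0+1=1
a_1=2:  p_1=2·17+1=35,  q_1=2·1+0=2
a_2=2:  p_2=2·35+17=87,  q_2=2·2+1=5
…
a_4=2:  p_4=2·470+87=1027,  q_4=2·27+5=59
a_5=2:  p_5=2·1027+470=2524,  q_5=2·59+27=145
(x₁, y₁) = (2524, 145);  2524² − 303·145² = 1 ✓

2524 145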